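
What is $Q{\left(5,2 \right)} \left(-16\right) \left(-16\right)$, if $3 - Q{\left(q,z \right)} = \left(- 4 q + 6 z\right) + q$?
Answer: $1536$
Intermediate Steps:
$Q{\left(q,z \right)} = 3 - 6 z + 3 q$ ($Q{\left(q,z \right)} = 3 - \left(\left(- 4 q + 6 z\right) + q\right) = 3 - \left(- 3 q + 6 z\right) = 3 + \left(- 6 z + 3 q\right) = 3 - 6 z + 3 q$)
$Q{\left(5,2 \right)} \left(-16\right) \left(-16\right) = \left(3 - 12 + 3 \cdot 5\right) \left(-16\right) \left(-16\right) = \left(3 - 12 + 15\right) \left(-16\right) \left(-16\right) = 6 \left(-16\right) \left(-16\right) = \left(-96\right) \left(-16\right) = 1536$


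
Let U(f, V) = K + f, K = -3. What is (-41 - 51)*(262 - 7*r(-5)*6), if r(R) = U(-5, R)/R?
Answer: -89608/5 ≈ -17922.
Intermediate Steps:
U(f, V) = -3 + f
r(R) = -8/R (r(R) = (-3 - 5)/R = -8/R)
(-41 - 51)*(262 - 7*r(-5)*6) = (-41 - 51)*(262 - (-56)/(-5)*6) = -92*(262 - (-56)*(-1)/5*6) = -92*(262 - 7*8/5*6) = -92*(262 - 56/5*6) = -92*(262 - 336/5) = -92*974/5 = -89608/5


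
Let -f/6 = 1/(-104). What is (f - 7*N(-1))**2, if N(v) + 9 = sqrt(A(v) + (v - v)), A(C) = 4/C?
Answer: 10221857/2704 - 22953*I/13 ≈ 3780.3 - 1765.6*I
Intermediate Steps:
N(v) = -9 + 2*sqrt(1/v) (N(v) = -9 + sqrt(4/v + (v - v)) = -9 + sqrt(4/v + 0) = -9 + sqrt(4/v) = -9 + 2*sqrt(1/v))
f = 3/52 (f = -6/(-104) = -6*(-1/104) = 3/52 ≈ 0.057692)
(f - 7*N(-1))**2 = (3/52 - 7*(-9 + 2*sqrt(1/(-1))))**2 = (3/52 - 7*(-9 + 2*sqrt(-1)))**2 = (3/52 - 7*(-9 + 2*I))**2 = (3/52 + (63 - 14*I))**2 = (3279/52 - 14*I)**2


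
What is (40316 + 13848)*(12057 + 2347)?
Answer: 780178256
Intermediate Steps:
(40316 + 13848)*(12057 + 2347) = 54164*14404 = 780178256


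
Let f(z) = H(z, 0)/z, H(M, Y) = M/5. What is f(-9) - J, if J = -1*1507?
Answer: 7536/5 ≈ 1507.2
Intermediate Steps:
H(M, Y) = M/5 (H(M, Y) = M*(⅕) = M/5)
f(z) = ⅕ (f(z) = (z/5)/z = ⅕)
J = -1507
f(-9) - J = ⅕ - 1*(-1507) = ⅕ + 1507 = 7536/5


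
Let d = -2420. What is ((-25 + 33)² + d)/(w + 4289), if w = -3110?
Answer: -2356/1179 ≈ -1.9983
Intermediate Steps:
((-25 + 33)² + d)/(w + 4289) = ((-25 + 33)² - 2420)/(-3110 + 4289) = (8² - 2420)/1179 = (64 - 2420)*(1/1179) = -2356*1/1179 = -2356/1179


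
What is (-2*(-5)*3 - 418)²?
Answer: 150544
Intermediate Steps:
(-2*(-5)*3 - 418)² = (10*3 - 418)² = (30 - 418)² = (-388)² = 150544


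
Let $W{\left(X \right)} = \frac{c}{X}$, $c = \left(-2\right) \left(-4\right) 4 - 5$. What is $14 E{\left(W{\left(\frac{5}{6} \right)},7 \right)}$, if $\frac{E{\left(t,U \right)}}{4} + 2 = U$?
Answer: $280$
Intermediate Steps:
$c = 27$ ($c = 8 \cdot 4 - 5 = 32 - 5 = 27$)
$W{\left(X \right)} = \frac{27}{X}$
$E{\left(t,U \right)} = -8 + 4 U$
$14 E{\left(W{\left(\frac{5}{6} \right)},7 \right)} = 14 \left(-8 + 4 \cdot 7\right) = 14 \left(-8 + 28\right) = 14 \cdot 20 = 280$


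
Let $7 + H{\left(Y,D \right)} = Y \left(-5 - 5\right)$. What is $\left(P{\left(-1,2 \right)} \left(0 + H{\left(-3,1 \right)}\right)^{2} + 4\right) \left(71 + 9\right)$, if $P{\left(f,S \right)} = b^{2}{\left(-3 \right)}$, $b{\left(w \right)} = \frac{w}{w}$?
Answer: $42640$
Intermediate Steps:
$b{\left(w \right)} = 1$
$P{\left(f,S \right)} = 1$ ($P{\left(f,S \right)} = 1^{2} = 1$)
$H{\left(Y,D \right)} = -7 - 10 Y$ ($H{\left(Y,D \right)} = -7 + Y \left(-5 - 5\right) = -7 + Y \left(-10\right) = -7 - 10 Y$)
$\left(P{\left(-1,2 \right)} \left(0 + H{\left(-3,1 \right)}\right)^{2} + 4\right) \left(71 + 9\right) = \left(1 \left(0 - -23\right)^{2} + 4\right) \left(71 + 9\right) = \left(1 \left(0 + \left(-7 + 30\right)\right)^{2} + 4\right) 80 = \left(1 \left(0 + 23\right)^{2} + 4\right) 80 = \left(1 \cdot 23^{2} + 4\right) 80 = \left(1 \cdot 529 + 4\right) 80 = \left(529 + 4\right) 80 = 533 \cdot 80 = 42640$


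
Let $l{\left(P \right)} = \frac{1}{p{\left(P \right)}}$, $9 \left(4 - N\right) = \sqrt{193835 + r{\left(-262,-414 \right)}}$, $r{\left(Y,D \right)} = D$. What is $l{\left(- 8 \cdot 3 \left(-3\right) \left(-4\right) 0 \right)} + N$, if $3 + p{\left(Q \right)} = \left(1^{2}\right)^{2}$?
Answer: $\frac{7}{2} - \frac{\sqrt{193421}}{9} \approx -45.366$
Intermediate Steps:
$p{\left(Q \right)} = -2$ ($p{\left(Q \right)} = -3 + \left(1^{2}\right)^{2} = -3 + 1^{2} = -3 + 1 = -2$)
$N = 4 - \frac{\sqrt{193421}}{9}$ ($N = 4 - \frac{\sqrt{193835 - 414}}{9} = 4 - \frac{\sqrt{193421}}{9} \approx -44.866$)
$l{\left(P \right)} = - \frac{1}{2}$ ($l{\left(P \right)} = \frac{1}{-2} = - \frac{1}{2}$)
$l{\left(- 8 \cdot 3 \left(-3\right) \left(-4\right) 0 \right)} + N = - \frac{1}{2} + \left(4 - \frac{\sqrt{193421}}{9}\right) = \frac{7}{2} - \frac{\sqrt{193421}}{9}$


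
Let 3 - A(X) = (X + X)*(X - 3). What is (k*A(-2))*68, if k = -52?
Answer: 60112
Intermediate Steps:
A(X) = 3 - 2*X*(-3 + X) (A(X) = 3 - (X + X)*(X - 3) = 3 - 2*X*(-3 + X))
(k*A(-2))*68 = -52*(3 - 2*(-2)² + 6*(-2))*68 = -52*(3 - 2*4 - 12)*68 = -52*(3 - 8 - 12)*68 = -52*(-17)*68 = 884*68 = 60112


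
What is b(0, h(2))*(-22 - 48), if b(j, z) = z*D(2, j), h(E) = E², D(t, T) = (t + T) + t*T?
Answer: -560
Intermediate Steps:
D(t, T) = T + t + T*t (D(t, T) = (T + t) + T*t = T + t + T*t)
b(j, z) = z*(2 + 3*j) (b(j, z) = z*(j + 2 + j*2) = z*(j + 2 + 2*j) = z*(2 + 3*j))
b(0, h(2))*(-22 - 48) = (2²*(2 + 3*0))*(-22 - 48) = (4*(2 + 0))*(-70) = (4*2)*(-70) = 8*(-70) = -560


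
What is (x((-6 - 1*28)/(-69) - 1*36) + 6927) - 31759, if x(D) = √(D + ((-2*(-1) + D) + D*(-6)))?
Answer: -24832 + √685722/69 ≈ -24820.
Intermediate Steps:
x(D) = √(2 - 4*D) (x(D) = √(D + ((2 + D) - 6*D)) = √(D + (2 - 5*D)) = √(2 - 4*D))
(x((-6 - 1*28)/(-69) - 1*36) + 6927) - 31759 = (√(2 - 4*((-6 - 1*28)/(-69) - 1*36)) + 6927) - 31759 = (√(2 - 4*((-6 - 28)*(-1/69) - 36)) + 6927) - 31759 = (√(2 - 4*(-34*(-1/69) - 36)) + 6927) - 31759 = (√(2 - 4*(34/69 - 36)) + 6927) - 31759 = (√(2 - 4*(-2450/69)) + 6927) - 31759 = (√(2 + 9800/69) + 6927) - 31759 = (√(9938/69) + 6927) - 31759 = (√685722/69 + 6927) - 31759 = (6927 + √685722/69) - 31759 = -24832 + √685722/69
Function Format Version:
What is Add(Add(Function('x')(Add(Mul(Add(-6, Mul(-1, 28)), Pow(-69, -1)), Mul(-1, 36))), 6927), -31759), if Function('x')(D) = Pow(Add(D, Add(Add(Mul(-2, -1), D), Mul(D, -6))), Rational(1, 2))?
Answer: Add(-24832, Mul(Rational(1, 69), Pow(685722, Rational(1, 2)))) ≈ -24820.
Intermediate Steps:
Function('x')(D) = Pow(Add(2, Mul(-4, D)), Rational(1, 2)) (Function('x')(D) = Pow(Add(D, Add(Add(2, D), Mul(-6, D))), Rational(1, 2)) = Pow(Add(D, Add(2, Mul(-5, D))), Rational(1, 2)) = Pow(Add(2, Mul(-4, D)), Rational(1, 2)))
Add(Add(Function('x')(Add(Mul(Add(-6, Mul(-1, 28)), Pow(-69, -1)), Mul(-1, 36))), 6927), -31759) = Add(Add(Pow(Add(2, Mul(-4, Add(Mul(Add(-6, Mul(-1, 28)), Pow(-69, -1)), Mul(-1, 36)))), Rational(1, 2)), 6927), -31759) = Add(Add(Pow(Add(2, Mul(-4, Add(Mul(Add(-6, -28), Rational(-1, 69)), -36))), Rational(1, 2)), 6927), -31759) = Add(Add(Pow(Add(2, Mul(-4, Add(Mul(-34, Rational(-1, 69)), -36))), Rational(1, 2)), 6927), -31759) = Add(Add(Pow(Add(2, Mul(-4, Add(Rational(34, 69), -36))), Rational(1, 2)), 6927), -31759) = Add(Add(Pow(Add(2, Mul(-4, Rational(-2450, 69))), Rational(1, 2)), 6927), -31759) = Add(Add(Pow(Add(2, Rational(9800, 69)), Rational(1, 2)), 6927), -31759) = Add(Add(Pow(Rational(9938, 69), Rational(1, 2)), 6927), -31759) = Add(Add(Mul(Rational(1, 69), Pow(685722, Rational(1, 2))), 6927), -31759) = Add(Add(6927, Mul(Rational(1, 69), Pow(685722, Rational(1, 2)))), -31759) = Add(-24832, Mul(Rational(1, 69), Pow(685722, Rational(1, 2))))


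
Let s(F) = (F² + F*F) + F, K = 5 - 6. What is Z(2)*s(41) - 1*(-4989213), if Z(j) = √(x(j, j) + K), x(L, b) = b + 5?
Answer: 4989213 + 3403*√6 ≈ 4.9976e+6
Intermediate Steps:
x(L, b) = 5 + b
K = -1
s(F) = F + 2*F² (s(F) = (F² + F²) + F = 2*F² + F = F + 2*F²)
Z(j) = √(4 + j) (Z(j) = √((5 + j) - 1) = √(4 + j))
Z(2)*s(41) - 1*(-4989213) = √(4 + 2)*(41*(1 + 2*41)) - 1*(-4989213) = √6*(41*(1 + 82)) + 4989213 = √6*(41*83) + 4989213 = √6*3403 + 4989213 = 3403*√6 + 4989213 = 4989213 + 3403*√6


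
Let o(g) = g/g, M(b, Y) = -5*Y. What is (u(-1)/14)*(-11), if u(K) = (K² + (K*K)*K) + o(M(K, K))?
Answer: -11/14 ≈ -0.78571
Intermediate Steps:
o(g) = 1
u(K) = 1 + K² + K³ (u(K) = (K² + (K*K)*K) + 1 = (K² + K²*K) + 1 = (K² + K³) + 1 = 1 + K² + K³)
(u(-1)/14)*(-11) = ((1 + (-1)² + (-1)³)/14)*(-11) = ((1 + 1 - 1)*(1/14))*(-11) = (1*(1/14))*(-11) = (1/14)*(-11) = -11/14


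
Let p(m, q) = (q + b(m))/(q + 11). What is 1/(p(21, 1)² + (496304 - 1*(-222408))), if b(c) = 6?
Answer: 144/103494577 ≈ 1.3914e-6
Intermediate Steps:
p(m, q) = (6 + q)/(11 + q) (p(m, q) = (q + 6)/(q + 11) = (6 + q)/(11 + q))
1/(p(21, 1)² + (496304 - 1*(-222408))) = 1/(((6 + 1)/(11 + 1))² + (496304 - 1*(-222408))) = 1/((7/12)² + (496304 + 222408)) = 1/(((1/12)*7)² + 718712) = 1/((7/12)² + 718712) = 1/(49/144 + 718712) = 1/(103494577/144) = 144/103494577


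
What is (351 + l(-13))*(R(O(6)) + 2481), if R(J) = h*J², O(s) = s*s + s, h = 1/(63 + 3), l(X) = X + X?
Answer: 8965125/11 ≈ 8.1501e+5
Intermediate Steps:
l(X) = 2*X
h = 1/66 ≈ 0.015152
O(s) = s + s² (O(s) = s² + s = s + s²)
R(J) = J²/66
(351 + l(-13))*(R(O(6)) + 2481) = (351 + 2*(-13))*((6*(1 + 6))²/66 + 2481) = (351 - 26)*((6*7)²/66 + 2481) = 325*((1/66)*42² + 2481) = 325*((1/66)*1764 + 2481) = 325*(294/11 + 2481) = 325*(27585/11) = 8965125/11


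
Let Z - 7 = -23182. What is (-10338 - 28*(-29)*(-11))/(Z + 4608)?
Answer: 19270/18567 ≈ 1.0379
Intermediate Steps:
Z = -23175 (Z = 7 - 23182 = -23175)
(-10338 - 28*(-29)*(-11))/(Z + 4608) = (-10338 - 28*(-29)*(-11))/(-23175 + 4608) = (-10338 + 812*(-11))/(-18567) = (-10338 - 8932)*(-1/18567) = -19270*(-1/18567) = 19270/18567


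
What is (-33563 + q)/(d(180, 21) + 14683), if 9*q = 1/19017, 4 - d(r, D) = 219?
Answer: -2872204069/1238120802 ≈ -2.3198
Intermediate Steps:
d(r, D) = -215 (d(r, D) = 4 - 1*219 = 4 - 219 = -215)
q = 1/171153 (q = (⅑)/19017 = (⅑)*(1/19017) = 1/171153 ≈ 5.8427e-6)
(-33563 + q)/(d(180, 21) + 14683) = (-33563 + 1/171153)/(-215 + 14683) = -5744408138/171153/14468 = -5744408138/171153*1/14468 = -2872204069/1238120802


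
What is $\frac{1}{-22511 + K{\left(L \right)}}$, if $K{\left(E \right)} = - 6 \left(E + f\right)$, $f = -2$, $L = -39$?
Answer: $- \frac{1}{22265} \approx -4.4914 \cdot 10^{-5}$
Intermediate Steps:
$K{\left(E \right)} = 12 - 6 E$ ($K{\left(E \right)} = - 6 \left(E - 2\right) = - 6 \left(-2 + E\right) = 12 - 6 E$)
$\frac{1}{-22511 + K{\left(L \right)}} = \frac{1}{-22511 + \left(12 - -234\right)} = \frac{1}{-22511 + \left(12 + 234\right)} = \frac{1}{-22511 + 246} = \frac{1}{-22265} = - \frac{1}{22265}$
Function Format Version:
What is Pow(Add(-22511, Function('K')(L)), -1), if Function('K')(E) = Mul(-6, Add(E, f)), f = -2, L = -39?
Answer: Rational(-1, 22265) ≈ -4.4914e-5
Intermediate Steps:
Function('K')(E) = Add(12, Mul(-6, E)) (Function('K')(E) = Mul(-6, Add(E, -2)) = Mul(-6, Add(-2, E)) = Add(12, Mul(-6, E)))
Pow(Add(-22511, Function('K')(L)), -1) = Pow(Add(-22511, Add(12, Mul(-6, -39))), -1) = Pow(Add(-22511, Add(12, 234)), -1) = Pow(Add(-22511, 246), -1) = Pow(-22265, -1) = Rational(-1, 22265)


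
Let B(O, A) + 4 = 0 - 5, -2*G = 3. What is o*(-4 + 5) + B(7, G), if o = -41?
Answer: -50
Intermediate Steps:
G = -3/2 (G = -1/2*3 = -3/2 ≈ -1.5000)
B(O, A) = -9 (B(O, A) = -4 + (0 - 5) = -4 - 5 = -9)
o*(-4 + 5) + B(7, G) = -41*(-4 + 5) - 9 = -41*1 - 9 = -41 - 9 = -50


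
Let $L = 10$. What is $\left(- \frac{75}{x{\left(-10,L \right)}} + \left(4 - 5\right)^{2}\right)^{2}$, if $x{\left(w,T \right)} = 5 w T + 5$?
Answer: $\frac{1444}{1089} \approx 1.326$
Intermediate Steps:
$x{\left(w,T \right)} = 5 + 5 T w$ ($x{\left(w,T \right)} = 5 T w + 5 = 5 + 5 T w$)
$\left(- \frac{75}{x{\left(-10,L \right)}} + \left(4 - 5\right)^{2}\right)^{2} = \left(- \frac{75}{5 + 5 \cdot 10 \left(-10\right)} + \left(4 - 5\right)^{2}\right)^{2} = \left(- \frac{75}{5 - 500} + \left(-1\right)^{2}\right)^{2} = \left(- \frac{75}{-495} + 1\right)^{2} = \left(\left(-75\right) \left(- \frac{1}{495}\right) + 1\right)^{2} = \left(\frac{5}{33} + 1\right)^{2} = \left(\frac{38}{33}\right)^{2} = \frac{1444}{1089}$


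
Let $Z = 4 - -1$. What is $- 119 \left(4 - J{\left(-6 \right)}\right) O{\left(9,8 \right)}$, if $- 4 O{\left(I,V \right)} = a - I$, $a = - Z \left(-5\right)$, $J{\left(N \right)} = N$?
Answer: $4760$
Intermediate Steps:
$Z = 5$ ($Z = 4 + 1 = 5$)
$a = 25$ ($a = - 5 \left(-5\right) = \left(-1\right) \left(-25\right) = 25$)
$O{\left(I,V \right)} = - \frac{25}{4} + \frac{I}{4}$ ($O{\left(I,V \right)} = - \frac{25 - I}{4} = - \frac{25}{4} + \frac{I}{4}$)
$- 119 \left(4 - J{\left(-6 \right)}\right) O{\left(9,8 \right)} = - 119 \left(4 - -6\right) \left(- \frac{25}{4} + \frac{1}{4} \cdot 9\right) = - 119 \left(4 + 6\right) \left(- \frac{25}{4} + \frac{9}{4}\right) = \left(-119\right) 10 \left(-4\right) = \left(-1190\right) \left(-4\right) = 4760$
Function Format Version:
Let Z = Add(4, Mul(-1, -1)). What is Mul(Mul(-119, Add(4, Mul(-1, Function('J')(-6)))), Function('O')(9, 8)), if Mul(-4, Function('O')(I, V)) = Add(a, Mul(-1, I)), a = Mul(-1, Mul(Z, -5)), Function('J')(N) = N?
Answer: 4760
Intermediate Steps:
Z = 5 (Z = Add(4, 1) = 5)
a = 25 (a = Mul(-1, Mul(5, -5)) = Mul(-1, -25) = 25)
Function('O')(I, V) = Add(Rational(-25, 4), Mul(Rational(1, 4), I)) (Function('O')(I, V) = Mul(Rational(-1, 4), Add(25, Mul(-1, I))) = Add(Rational(-25, 4), Mul(Rational(1, 4), I)))
Mul(Mul(-119, Add(4, Mul(-1, Function('J')(-6)))), Function('O')(9, 8)) = Mul(Mul(-119, Add(4, Mul(-1, -6))), Add(Rational(-25, 4), Mul(Rational(1, 4), 9))) = Mul(Mul(-119, Add(4, 6)), Add(Rational(-25, 4), Rational(9, 4))) = Mul(Mul(-119, 10), -4) = Mul(-1190, -4) = 4760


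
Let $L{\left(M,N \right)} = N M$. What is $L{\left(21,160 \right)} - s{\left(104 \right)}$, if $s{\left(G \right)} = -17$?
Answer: $3377$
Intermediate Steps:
$L{\left(M,N \right)} = M N$
$L{\left(21,160 \right)} - s{\left(104 \right)} = 21 \cdot 160 - -17 = 3360 + 17 = 3377$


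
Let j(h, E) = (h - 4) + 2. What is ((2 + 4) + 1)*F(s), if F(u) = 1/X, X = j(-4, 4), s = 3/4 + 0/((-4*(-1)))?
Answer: -7/6 ≈ -1.1667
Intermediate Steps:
j(h, E) = -2 + h (j(h, E) = (-4 + h) + 2 = -2 + h)
s = ¾ (s = 3*(¼) + 0/4 = ¾ + 0*(¼) = ¾ + 0 = ¾ ≈ 0.75000)
X = -6 (X = -2 - 4 = -6)
F(u) = -⅙ (F(u) = 1/(-6) = -⅙)
((2 + 4) + 1)*F(s) = ((2 + 4) + 1)*(-⅙) = (6 + 1)*(-⅙) = 7*(-⅙) = -7/6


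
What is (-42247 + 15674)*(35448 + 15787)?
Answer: -1361467655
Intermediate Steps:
(-42247 + 15674)*(35448 + 15787) = -26573*51235 = -1361467655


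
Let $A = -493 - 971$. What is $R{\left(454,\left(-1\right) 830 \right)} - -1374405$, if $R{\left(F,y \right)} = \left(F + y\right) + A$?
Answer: $1372565$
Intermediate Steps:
$A = -1464$ ($A = -493 - 971 = -1464$)
$R{\left(F,y \right)} = -1464 + F + y$ ($R{\left(F,y \right)} = \left(F + y\right) - 1464 = -1464 + F + y$)
$R{\left(454,\left(-1\right) 830 \right)} - -1374405 = \left(-1464 + 454 - 830\right) - -1374405 = \left(-1464 + 454 - 830\right) + 1374405 = -1840 + 1374405 = 1372565$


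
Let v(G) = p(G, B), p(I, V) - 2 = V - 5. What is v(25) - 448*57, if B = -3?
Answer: -25542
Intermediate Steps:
p(I, V) = -3 + V (p(I, V) = 2 + (V - 5) = 2 + (-5 + V) = -3 + V)
v(G) = -6 (v(G) = -3 - 3 = -6)
v(25) - 448*57 = -6 - 448*57 = -6 - 25536 = -25542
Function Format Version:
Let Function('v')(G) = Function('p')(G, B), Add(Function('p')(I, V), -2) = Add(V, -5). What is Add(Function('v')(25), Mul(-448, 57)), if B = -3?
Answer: -25542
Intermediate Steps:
Function('p')(I, V) = Add(-3, V) (Function('p')(I, V) = Add(2, Add(V, -5)) = Add(2, Add(-5, V)) = Add(-3, V))
Function('v')(G) = -6 (Function('v')(G) = Add(-3, -3) = -6)
Add(Function('v')(25), Mul(-448, 57)) = Add(-6, Mul(-448, 57)) = Add(-6, -25536) = -25542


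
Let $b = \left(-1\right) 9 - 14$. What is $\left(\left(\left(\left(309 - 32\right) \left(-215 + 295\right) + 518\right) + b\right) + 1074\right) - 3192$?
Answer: $20537$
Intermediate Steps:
$b = -23$ ($b = -9 - 14 = -23$)
$\left(\left(\left(\left(309 - 32\right) \left(-215 + 295\right) + 518\right) + b\right) + 1074\right) - 3192 = \left(\left(\left(\left(309 - 32\right) \left(-215 + 295\right) + 518\right) - 23\right) + 1074\right) - 3192 = \left(\left(\left(277 \cdot 80 + 518\right) - 23\right) + 1074\right) - 3192 = \left(\left(\left(22160 + 518\right) - 23\right) + 1074\right) - 3192 = \left(\left(22678 - 23\right) + 1074\right) - 3192 = \left(22655 + 1074\right) - 3192 = 23729 - 3192 = 20537$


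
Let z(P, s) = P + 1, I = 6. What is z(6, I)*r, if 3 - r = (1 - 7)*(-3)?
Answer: -105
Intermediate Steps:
z(P, s) = 1 + P
r = -15 (r = 3 - (1 - 7)*(-3) = 3 - (-6)*(-3) = 3 - 1*18 = 3 - 18 = -15)
z(6, I)*r = (1 + 6)*(-15) = 7*(-15) = -105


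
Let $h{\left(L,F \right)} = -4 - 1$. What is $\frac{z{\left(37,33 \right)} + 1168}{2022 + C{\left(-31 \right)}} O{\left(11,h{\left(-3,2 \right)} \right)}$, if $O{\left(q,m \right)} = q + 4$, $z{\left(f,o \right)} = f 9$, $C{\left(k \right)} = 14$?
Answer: $\frac{22515}{2036} \approx 11.058$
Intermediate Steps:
$h{\left(L,F \right)} = -5$ ($h{\left(L,F \right)} = -4 - 1 = -5$)
$z{\left(f,o \right)} = 9 f$
$O{\left(q,m \right)} = 4 + q$
$\frac{z{\left(37,33 \right)} + 1168}{2022 + C{\left(-31 \right)}} O{\left(11,h{\left(-3,2 \right)} \right)} = \frac{9 \cdot 37 + 1168}{2022 + 14} \left(4 + 11\right) = \frac{333 + 1168}{2036} \cdot 15 = 1501 \cdot \frac{1}{2036} \cdot 15 = \frac{1501}{2036} \cdot 15 = \frac{22515}{2036}$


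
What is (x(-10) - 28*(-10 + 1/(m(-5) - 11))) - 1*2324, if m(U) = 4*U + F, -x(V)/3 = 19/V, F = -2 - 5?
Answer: -387137/190 ≈ -2037.6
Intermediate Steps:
F = -7
x(V) = -57/V
m(U) = -7 + 4*U (m(U) = 4*U - 7 = -7 + 4*U)
(x(-10) - 28*(-10 + 1/(m(-5) - 11))) - 1*2324 = (-57/(-10) - 28*(-10 + 1/((-7 + 4*(-5)) - 11))) - 1*2324 = (-57*(-1/10) - 28*(-10 + 1/((-7 - 20) - 11))) - 2324 = (57/10 - 28*(-10 + 1/(-27 - 11))) - 2324 = (57/10 - 28*(-10 + 1/(-38))) - 2324 = (57/10 - 28*(-10 - 1/38)) - 2324 = (57/10 - 28*(-381/38)) - 2324 = (57/10 + 5334/19) - 2324 = 54423/190 - 2324 = -387137/190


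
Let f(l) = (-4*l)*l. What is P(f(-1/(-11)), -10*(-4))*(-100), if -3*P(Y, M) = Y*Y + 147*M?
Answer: 8608909600/43923 ≈ 1.9600e+5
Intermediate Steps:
f(l) = -4*l²
P(Y, M) = -49*M - Y²/3 (P(Y, M) = -(Y*Y + 147*M)/3 = -(Y² + 147*M)/3 = -49*M - Y²/3)
P(f(-1/(-11)), -10*(-4))*(-100) = (-(-490)*(-4) - (-4*(-1/(-11))²)²/3)*(-100) = (-49*40 - (-4*(-1*(-1/11))²)²/3)*(-100) = (-1960 - (-4*(1/11)²)²/3)*(-100) = (-1960 - (-4*1/121)²/3)*(-100) = (-1960 - (-4/121)²/3)*(-100) = (-1960 - ⅓*16/14641)*(-100) = (-1960 - 16/43923)*(-100) = -86089096/43923*(-100) = 8608909600/43923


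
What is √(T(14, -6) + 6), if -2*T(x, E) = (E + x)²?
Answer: I*√26 ≈ 5.099*I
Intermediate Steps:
T(x, E) = -(E + x)²/2
√(T(14, -6) + 6) = √(-(-6 + 14)²/2 + 6) = √(-½*8² + 6) = √(-½*64 + 6) = √(-32 + 6) = √(-26) = I*√26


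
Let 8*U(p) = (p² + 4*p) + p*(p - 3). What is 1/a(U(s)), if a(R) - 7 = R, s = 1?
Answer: 8/59 ≈ 0.13559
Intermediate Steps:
U(p) = p/2 + p²/8 + p*(-3 + p)/8 (U(p) = ((p² + 4*p) + p*(p - 3))/8 = ((p² + 4*p) + p*(-3 + p))/8 = (p² + 4*p + p*(-3 + p))/8 = p/2 + p²/8 + p*(-3 + p)/8)
a(R) = 7 + R
1/a(U(s)) = 1/(7 + (⅛)*1*(1 + 2*1)) = 1/(7 + (⅛)*1*(1 + 2)) = 1/(7 + (⅛)*1*3) = 1/(7 + 3/8) = 1/(59/8) = 8/59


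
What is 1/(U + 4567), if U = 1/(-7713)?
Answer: 7713/35225270 ≈ 0.00021896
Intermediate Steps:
U = -1/7713 ≈ -0.00012965
1/(U + 4567) = 1/(-1/7713 + 4567) = 1/(35225270/7713) = 7713/35225270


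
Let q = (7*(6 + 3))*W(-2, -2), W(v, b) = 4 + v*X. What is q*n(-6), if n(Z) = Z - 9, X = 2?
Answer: 0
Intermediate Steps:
n(Z) = -9 + Z
W(v, b) = 4 + 2*v (W(v, b) = 4 + v*2 = 4 + 2*v)
q = 0 (q = (7*(6 + 3))*(4 + 2*(-2)) = (7*9)*(4 - 4) = 63*0 = 0)
q*n(-6) = 0*(-9 - 6) = 0*(-15) = 0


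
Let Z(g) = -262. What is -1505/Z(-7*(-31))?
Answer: 1505/262 ≈ 5.7443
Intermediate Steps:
-1505/Z(-7*(-31)) = -1505/(-262) = -1505*(-1/262) = 1505/262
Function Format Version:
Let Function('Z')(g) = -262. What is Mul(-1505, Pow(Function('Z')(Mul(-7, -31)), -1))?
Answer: Rational(1505, 262) ≈ 5.7443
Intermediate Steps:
Mul(-1505, Pow(Function('Z')(Mul(-7, -31)), -1)) = Mul(-1505, Pow(-262, -1)) = Mul(-1505, Rational(-1, 262)) = Rational(1505, 262)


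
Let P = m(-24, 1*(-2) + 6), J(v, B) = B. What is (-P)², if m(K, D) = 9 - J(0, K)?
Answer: 1089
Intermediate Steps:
m(K, D) = 9 - K
P = 33 (P = 9 - 1*(-24) = 9 + 24 = 33)
(-P)² = (-1*33)² = (-33)² = 1089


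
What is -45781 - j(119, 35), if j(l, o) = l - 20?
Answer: -45880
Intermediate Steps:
j(l, o) = -20 + l
-45781 - j(119, 35) = -45781 - (-20 + 119) = -45781 - 1*99 = -45781 - 99 = -45880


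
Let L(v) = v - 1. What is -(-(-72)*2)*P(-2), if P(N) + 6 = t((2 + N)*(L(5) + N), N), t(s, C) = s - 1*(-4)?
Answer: 288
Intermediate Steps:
L(v) = -1 + v
t(s, C) = 4 + s (t(s, C) = s + 4 = 4 + s)
P(N) = -2 + (2 + N)*(4 + N) (P(N) = -6 + (4 + (2 + N)*((-1 + 5) + N)) = -6 + (4 + (2 + N)*(4 + N)) = -2 + (2 + N)*(4 + N))
-(-(-72)*2)*P(-2) = -(-(-72)*2)*(6 + (-2)² + 6*(-2)) = -(-9*(-16))*(6 + 4 - 12) = -144*(-2) = -1*(-288) = 288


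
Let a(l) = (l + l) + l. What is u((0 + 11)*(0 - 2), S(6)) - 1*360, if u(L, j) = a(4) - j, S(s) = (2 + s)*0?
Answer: -348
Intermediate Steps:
a(l) = 3*l (a(l) = 2*l + l = 3*l)
S(s) = 0
u(L, j) = 12 - j (u(L, j) = 3*4 - j = 12 - j)
u((0 + 11)*(0 - 2), S(6)) - 1*360 = (12 - 1*0) - 1*360 = (12 + 0) - 360 = 12 - 360 = -348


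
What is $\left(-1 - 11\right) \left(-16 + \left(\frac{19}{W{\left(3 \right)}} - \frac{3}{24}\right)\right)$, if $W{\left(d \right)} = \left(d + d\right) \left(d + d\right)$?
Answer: $\frac{1123}{6} \approx 187.17$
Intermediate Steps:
$W{\left(d \right)} = 4 d^{2}$ ($W{\left(d \right)} = 2 d 2 d = 4 d^{2}$)
$\left(-1 - 11\right) \left(-16 + \left(\frac{19}{W{\left(3 \right)}} - \frac{3}{24}\right)\right) = \left(-1 - 11\right) \left(-16 + \left(\frac{19}{4 \cdot 3^{2}} - \frac{3}{24}\right)\right) = - 12 \left(-16 + \left(\frac{19}{4 \cdot 9} - \frac{1}{8}\right)\right) = - 12 \left(-16 - \left(\frac{1}{8} - \frac{19}{36}\right)\right) = - 12 \left(-16 + \left(19 \cdot \frac{1}{36} - \frac{1}{8}\right)\right) = - 12 \left(-16 + \left(\frac{19}{36} - \frac{1}{8}\right)\right) = - 12 \left(-16 + \frac{29}{72}\right) = \left(-12\right) \left(- \frac{1123}{72}\right) = \frac{1123}{6}$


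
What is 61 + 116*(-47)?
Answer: -5391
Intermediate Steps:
61 + 116*(-47) = 61 - 5452 = -5391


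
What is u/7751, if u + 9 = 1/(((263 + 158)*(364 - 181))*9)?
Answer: -6240482/5374442637 ≈ -0.0011611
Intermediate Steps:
u = -6240482/693387 (u = -9 + 1/(((263 + 158)*(364 - 181))*9) = -9 + 1/((421*183)*9) = -9 + 1/(77043*9) = -9 + 1/693387 = -6240482/693387 ≈ -9.0000)
u/7751 = -6240482/693387/7751 = -6240482/693387*1/7751 = -6240482/5374442637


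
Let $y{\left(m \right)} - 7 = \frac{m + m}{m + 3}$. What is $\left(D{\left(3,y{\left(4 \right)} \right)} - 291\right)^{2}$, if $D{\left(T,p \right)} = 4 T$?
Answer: $77841$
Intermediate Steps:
$y{\left(m \right)} = 7 + \frac{2 m}{3 + m}$ ($y{\left(m \right)} = 7 + \frac{m + m}{m + 3} = 7 + \frac{2 m}{3 + m}$)
$\left(D{\left(3,y{\left(4 \right)} \right)} - 291\right)^{2} = \left(4 \cdot 3 - 291\right)^{2} = \left(12 - 291\right)^{2} = \left(-279\right)^{2} = 77841$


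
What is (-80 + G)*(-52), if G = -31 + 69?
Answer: 2184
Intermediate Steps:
G = 38
(-80 + G)*(-52) = (-80 + 38)*(-52) = -42*(-52) = 2184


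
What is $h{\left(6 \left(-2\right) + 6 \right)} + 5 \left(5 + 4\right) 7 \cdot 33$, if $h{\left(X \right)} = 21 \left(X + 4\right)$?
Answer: $10353$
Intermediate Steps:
$h{\left(X \right)} = 84 + 21 X$ ($h{\left(X \right)} = 21 \left(4 + X\right) = 84 + 21 X$)
$h{\left(6 \left(-2\right) + 6 \right)} + 5 \left(5 + 4\right) 7 \cdot 33 = \left(84 + 21 \left(6 \left(-2\right) + 6\right)\right) + 5 \left(5 + 4\right) 7 \cdot 33 = \left(84 + 21 \left(-12 + 6\right)\right) + 5 \cdot 9 \cdot 7 \cdot 33 = \left(84 + 21 \left(-6\right)\right) + 45 \cdot 7 \cdot 33 = \left(84 - 126\right) + 315 \cdot 33 = -42 + 10395 = 10353$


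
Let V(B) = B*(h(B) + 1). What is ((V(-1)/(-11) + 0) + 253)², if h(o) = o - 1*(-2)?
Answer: 7756225/121 ≈ 64101.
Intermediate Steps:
h(o) = 2 + o (h(o) = o + 2 = 2 + o)
V(B) = B*(3 + B) (V(B) = B*((2 + B) + 1) = B*(3 + B))
((V(-1)/(-11) + 0) + 253)² = ((-(3 - 1)/(-11) + 0) + 253)² = ((-1*2*(-1/11) + 0) + 253)² = ((-2*(-1/11) + 0) + 253)² = ((2/11 + 0) + 253)² = (2/11 + 253)² = (2785/11)² = 7756225/121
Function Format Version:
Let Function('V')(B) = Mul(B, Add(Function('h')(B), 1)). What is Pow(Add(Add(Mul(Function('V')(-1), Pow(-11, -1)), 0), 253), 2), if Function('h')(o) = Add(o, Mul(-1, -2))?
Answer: Rational(7756225, 121) ≈ 64101.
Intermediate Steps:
Function('h')(o) = Add(2, o) (Function('h')(o) = Add(o, 2) = Add(2, o))
Function('V')(B) = Mul(B, Add(3, B)) (Function('V')(B) = Mul(B, Add(Add(2, B), 1)) = Mul(B, Add(3, B)))
Pow(Add(Add(Mul(Function('V')(-1), Pow(-11, -1)), 0), 253), 2) = Pow(Add(Add(Mul(Mul(-1, Add(3, -1)), Pow(-11, -1)), 0), 253), 2) = Pow(Add(Add(Mul(Mul(-1, 2), Rational(-1, 11)), 0), 253), 2) = Pow(Add(Add(Mul(-2, Rational(-1, 11)), 0), 253), 2) = Pow(Add(Add(Rational(2, 11), 0), 253), 2) = Pow(Add(Rational(2, 11), 253), 2) = Pow(Rational(2785, 11), 2) = Rational(7756225, 121)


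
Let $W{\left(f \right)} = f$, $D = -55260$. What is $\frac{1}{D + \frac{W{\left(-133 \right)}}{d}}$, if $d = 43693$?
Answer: $- \frac{43693}{2414475313} \approx -1.8096 \cdot 10^{-5}$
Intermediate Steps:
$\frac{1}{D + \frac{W{\left(-133 \right)}}{d}} = \frac{1}{-55260 - \frac{133}{43693}} = \frac{1}{- \frac{2414475313}{43693}} = - \frac{43693}{2414475313}$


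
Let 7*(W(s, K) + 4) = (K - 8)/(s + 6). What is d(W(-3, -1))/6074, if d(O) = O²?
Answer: 961/297626 ≈ 0.0032289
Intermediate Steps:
W(s, K) = -4 + (-8 + K)/(7*(6 + s)) (W(s, K) = -4 + ((K - 8)/(s + 6))/7 = -4 + ((-8 + K)/(6 + s))/7 = -4 + (-8 + K)/(7*(6 + s)))
d(W(-3, -1))/6074 = ((-176 - 1 - 28*(-3))/(7*(6 - 3)))²/6074 = ((⅐)*(-176 - 1 + 84)/3)²*(1/6074) = ((⅐)*(⅓)*(-93))²*(1/6074) = (-31/7)²*(1/6074) = (961/49)*(1/6074) = 961/297626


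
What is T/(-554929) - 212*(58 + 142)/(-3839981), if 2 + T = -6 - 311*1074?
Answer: 1306167123182/2130916816349 ≈ 0.61296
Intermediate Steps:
T = -334022 (T = -2 + (-6 - 311*1074) = -2 + (-6 - 334014) = -2 - 334020 = -334022)
T/(-554929) - 212*(58 + 142)/(-3839981) = -334022/(-554929) - 212*(58 + 142)/(-3839981) = -334022*(-1/554929) - 212*200*(-1/3839981) = 334022/554929 - 42400*(-1/3839981) = 334022/554929 + 42400/3839981 = 1306167123182/2130916816349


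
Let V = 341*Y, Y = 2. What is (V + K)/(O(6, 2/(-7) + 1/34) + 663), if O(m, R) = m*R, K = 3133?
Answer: 453985/78714 ≈ 5.7675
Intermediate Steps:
V = 682 (V = 341*2 = 682)
O(m, R) = R*m
(V + K)/(O(6, 2/(-7) + 1/34) + 663) = (682 + 3133)/((2/(-7) + 1/34)*6 + 663) = 3815/((2*(-⅐) + 1*(1/34))*6 + 663) = 3815/((-2/7 + 1/34)*6 + 663) = 3815/(-61/238*6 + 663) = 3815/(-183/119 + 663) = 3815/(78714/119) = 3815*(119/78714) = 453985/78714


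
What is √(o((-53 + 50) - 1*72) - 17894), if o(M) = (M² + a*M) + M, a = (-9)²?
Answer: I*√18419 ≈ 135.72*I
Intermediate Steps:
a = 81
o(M) = M² + 82*M (o(M) = (M² + 81*M) + M = M² + 82*M)
√(o((-53 + 50) - 1*72) - 17894) = √(((-53 + 50) - 1*72)*(82 + ((-53 + 50) - 1*72)) - 17894) = √((-3 - 72)*(82 + (-3 - 72)) - 17894) = √(-75*(82 - 75) - 17894) = √(-75*7 - 17894) = √(-525 - 17894) = √(-18419) = I*√18419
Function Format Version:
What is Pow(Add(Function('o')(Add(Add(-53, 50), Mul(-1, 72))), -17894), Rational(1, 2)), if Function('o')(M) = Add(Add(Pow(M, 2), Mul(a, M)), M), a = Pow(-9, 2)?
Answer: Mul(I, Pow(18419, Rational(1, 2))) ≈ Mul(135.72, I)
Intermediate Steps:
a = 81
Function('o')(M) = Add(Pow(M, 2), Mul(82, M)) (Function('o')(M) = Add(Add(Pow(M, 2), Mul(81, M)), M) = Add(Pow(M, 2), Mul(82, M)))
Pow(Add(Function('o')(Add(Add(-53, 50), Mul(-1, 72))), -17894), Rational(1, 2)) = Pow(Add(Mul(Add(Add(-53, 50), Mul(-1, 72)), Add(82, Add(Add(-53, 50), Mul(-1, 72)))), -17894), Rational(1, 2)) = Pow(Add(Mul(Add(-3, -72), Add(82, Add(-3, -72))), -17894), Rational(1, 2)) = Pow(Add(Mul(-75, Add(82, -75)), -17894), Rational(1, 2)) = Pow(Add(Mul(-75, 7), -17894), Rational(1, 2)) = Pow(Add(-525, -17894), Rational(1, 2)) = Pow(-18419, Rational(1, 2)) = Mul(I, Pow(18419, Rational(1, 2)))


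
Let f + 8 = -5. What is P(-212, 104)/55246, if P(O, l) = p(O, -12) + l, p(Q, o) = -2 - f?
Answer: 5/2402 ≈ 0.0020816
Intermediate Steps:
f = -13 (f = -8 - 5 = -13)
p(Q, o) = 11 (p(Q, o) = -2 - 1*(-13) = -2 + 13 = 11)
P(O, l) = 11 + l
P(-212, 104)/55246 = (11 + 104)/55246 = 115*(1/55246) = 5/2402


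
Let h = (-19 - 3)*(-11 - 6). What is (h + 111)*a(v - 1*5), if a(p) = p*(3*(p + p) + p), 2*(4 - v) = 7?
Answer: 274995/4 ≈ 68749.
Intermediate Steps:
v = 1/2 (v = 4 - 1/2*7 = 4 - 7/2 = 1/2 ≈ 0.50000)
a(p) = 7*p**2 (a(p) = p*(3*(2*p) + p) = p*(6*p + p) = p*(7*p) = 7*p**2)
h = 374 (h = -22*(-17) = 374)
(h + 111)*a(v - 1*5) = (374 + 111)*(7*(1/2 - 1*5)**2) = 485*(7*(1/2 - 5)**2) = 485*(7*(-9/2)**2) = 485*(7*(81/4)) = 485*(567/4) = 274995/4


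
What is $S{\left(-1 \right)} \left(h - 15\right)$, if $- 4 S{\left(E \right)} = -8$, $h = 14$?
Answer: $-2$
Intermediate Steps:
$S{\left(E \right)} = 2$ ($S{\left(E \right)} = \left(- \frac{1}{4}\right) \left(-8\right) = 2$)
$S{\left(-1 \right)} \left(h - 15\right) = 2 \left(14 - 15\right) = 2 \left(-1\right) = -2$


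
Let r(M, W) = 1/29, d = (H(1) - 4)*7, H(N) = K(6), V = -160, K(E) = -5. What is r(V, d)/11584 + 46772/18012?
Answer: 3928104151/1512719808 ≈ 2.5967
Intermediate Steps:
H(N) = -5
d = -63 (d = (-5 - 4)*7 = -9*7 = -63)
r(M, W) = 1/29
r(V, d)/11584 + 46772/18012 = (1/29)/11584 + 46772/18012 = (1/29)*(1/11584) + 46772*(1/18012) = 1/335936 + 11693/4503 = 3928104151/1512719808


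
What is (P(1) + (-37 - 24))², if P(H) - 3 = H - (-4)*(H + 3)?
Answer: 1681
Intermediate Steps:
P(H) = 15 + 5*H (P(H) = 3 + (H - (-4)*(H + 3)) = 3 + (H - (-4)*(3 + H)) = 3 + (H - (-12 - 4*H)) = 3 + (H + (12 + 4*H)) = 3 + (12 + 5*H) = 15 + 5*H)
(P(1) + (-37 - 24))² = ((15 + 5*1) + (-37 - 24))² = ((15 + 5) - 61)² = (20 - 61)² = (-41)² = 1681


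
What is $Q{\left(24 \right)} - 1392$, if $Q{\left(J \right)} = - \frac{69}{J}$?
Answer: $- \frac{11159}{8} \approx -1394.9$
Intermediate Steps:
$Q{\left(24 \right)} - 1392 = - \frac{69}{24} - 1392 = \left(-69\right) \frac{1}{24} - 1392 = - \frac{23}{8} - 1392 = - \frac{11159}{8}$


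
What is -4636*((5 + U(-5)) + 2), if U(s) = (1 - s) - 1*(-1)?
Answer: -64904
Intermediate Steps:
U(s) = 2 - s (U(s) = (1 - s) + 1 = 2 - s)
-4636*((5 + U(-5)) + 2) = -4636*((5 + (2 - 1*(-5))) + 2) = -4636*((5 + (2 + 5)) + 2) = -4636*((5 + 7) + 2) = -4636*(12 + 2) = -4636*14 = -64904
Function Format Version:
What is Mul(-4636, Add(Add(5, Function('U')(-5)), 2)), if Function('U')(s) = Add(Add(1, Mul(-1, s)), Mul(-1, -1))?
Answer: -64904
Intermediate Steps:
Function('U')(s) = Add(2, Mul(-1, s)) (Function('U')(s) = Add(Add(1, Mul(-1, s)), 1) = Add(2, Mul(-1, s)))
Mul(-4636, Add(Add(5, Function('U')(-5)), 2)) = Mul(-4636, Add(Add(5, Add(2, Mul(-1, -5))), 2)) = Mul(-4636, Add(Add(5, Add(2, 5)), 2)) = Mul(-4636, Add(Add(5, 7), 2)) = Mul(-4636, Add(12, 2)) = Mul(-4636, 14) = -64904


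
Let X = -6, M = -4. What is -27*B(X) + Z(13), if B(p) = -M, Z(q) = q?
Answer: -95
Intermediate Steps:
B(p) = 4 (B(p) = -1*(-4) = 4)
-27*B(X) + Z(13) = -27*4 + 13 = -108 + 13 = -95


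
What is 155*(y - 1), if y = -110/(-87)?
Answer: 3565/87 ≈ 40.977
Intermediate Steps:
y = 110/87 (y = -110*(-1/87) = 110/87 ≈ 1.2644)
155*(y - 1) = 155*(110/87 - 1) = 155*(23/87) = 3565/87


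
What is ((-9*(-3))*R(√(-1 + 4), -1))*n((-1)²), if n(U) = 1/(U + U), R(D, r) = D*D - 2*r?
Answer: 135/2 ≈ 67.500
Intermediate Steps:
R(D, r) = D² - 2*r
n(U) = 1/(2*U)
((-9*(-3))*R(√(-1 + 4), -1))*n((-1)²) = ((-9*(-3))*((√(-1 + 4))² - 2*(-1)))*(1/(2*((-1)²))) = (27*((√3)² + 2))*((½)/1) = (27*(3 + 2))*((½)*1) = (27*5)*(½) = 135*(½) = 135/2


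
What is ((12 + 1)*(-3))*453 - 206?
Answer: -17873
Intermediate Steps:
((12 + 1)*(-3))*453 - 206 = (13*(-3))*453 - 206 = -39*453 - 206 = -17667 - 206 = -17873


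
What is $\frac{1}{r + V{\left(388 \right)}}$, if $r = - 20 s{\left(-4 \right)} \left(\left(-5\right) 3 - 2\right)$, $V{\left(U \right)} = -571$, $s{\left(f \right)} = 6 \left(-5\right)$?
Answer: $- \frac{1}{10771} \approx -9.2842 \cdot 10^{-5}$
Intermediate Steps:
$s{\left(f \right)} = -30$
$r = -10200$ ($r = \left(-20\right) \left(-30\right) \left(\left(-5\right) 3 - 2\right) = 600 \left(-15 - 2\right) = 600 \left(-17\right) = -10200$)
$\frac{1}{r + V{\left(388 \right)}} = \frac{1}{-10200 - 571} = \frac{1}{-10771} = - \frac{1}{10771}$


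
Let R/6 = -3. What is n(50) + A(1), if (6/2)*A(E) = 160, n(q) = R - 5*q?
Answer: -644/3 ≈ -214.67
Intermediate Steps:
R = -18 (R = 6*(-3) = -18)
n(q) = -18 - 5*q
A(E) = 160/3 (A(E) = (⅓)*160 = 160/3)
n(50) + A(1) = (-18 - 5*50) + 160/3 = (-18 - 250) + 160/3 = -268 + 160/3 = -644/3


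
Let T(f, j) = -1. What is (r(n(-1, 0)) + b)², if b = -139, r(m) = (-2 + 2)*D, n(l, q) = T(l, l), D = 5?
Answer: 19321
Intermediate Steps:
n(l, q) = -1
r(m) = 0 (r(m) = (-2 + 2)*5 = 0*5 = 0)
(r(n(-1, 0)) + b)² = (0 - 139)² = (-139)² = 19321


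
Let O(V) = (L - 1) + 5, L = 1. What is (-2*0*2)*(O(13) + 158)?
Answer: 0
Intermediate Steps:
O(V) = 5 (O(V) = (1 - 1) + 5 = 0 + 5 = 5)
(-2*0*2)*(O(13) + 158) = (-2*0*2)*(5 + 158) = (0*2)*163 = 0*163 = 0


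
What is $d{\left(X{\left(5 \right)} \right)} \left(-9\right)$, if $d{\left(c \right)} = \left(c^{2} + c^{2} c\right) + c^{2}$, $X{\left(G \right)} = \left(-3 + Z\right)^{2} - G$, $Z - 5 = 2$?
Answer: $-14157$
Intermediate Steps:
$Z = 7$ ($Z = 5 + 2 = 7$)
$X{\left(G \right)} = 16 - G$ ($X{\left(G \right)} = \left(-3 + 7\right)^{2} - G = 4^{2} - G = 16 - G$)
$d{\left(c \right)} = c^{3} + 2 c^{2}$ ($d{\left(c \right)} = \left(c^{2} + c^{3}\right) + c^{2} = c^{3} + 2 c^{2}$)
$d{\left(X{\left(5 \right)} \right)} \left(-9\right) = \left(16 - 5\right)^{2} \left(2 + \left(16 - 5\right)\right) \left(-9\right) = 11^{2} \left(2 + 11\right) \left(-9\right) = 121 \cdot 13 \left(-9\right) = 1573 \left(-9\right) = -14157$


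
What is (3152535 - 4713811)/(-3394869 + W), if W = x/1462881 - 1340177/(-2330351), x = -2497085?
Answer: 5322430791353130756/11573201229311940637 ≈ 0.45989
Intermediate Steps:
W = -3858565056898/3409026201231 (W = -2497085/1462881 - 1340177/(-2330351) = -2497085*1/1462881 - 1340177*(-1/2330351) = -2497085/1462881 + 1340177/2330351 = -3858565056898/3409026201231 ≈ -1.1319)
(3152535 - 4713811)/(-3394869 + W) = (3152535 - 4713811)/(-3394869 - 3858565056898/3409026201231) = -1561276/(-11573201229311940637/3409026201231) = -1561276*(-3409026201231/11573201229311940637) = 5322430791353130756/11573201229311940637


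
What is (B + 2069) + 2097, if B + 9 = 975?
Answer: 5132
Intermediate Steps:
B = 966 (B = -9 + 975 = 966)
(B + 2069) + 2097 = (966 + 2069) + 2097 = 3035 + 2097 = 5132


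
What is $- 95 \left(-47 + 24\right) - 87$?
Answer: $2098$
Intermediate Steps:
$- 95 \left(-47 + 24\right) - 87 = \left(-95\right) \left(-23\right) - 87 = 2185 - 87 = 2098$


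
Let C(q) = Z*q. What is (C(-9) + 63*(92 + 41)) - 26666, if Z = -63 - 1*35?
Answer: -17405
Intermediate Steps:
Z = -98 (Z = -63 - 35 = -98)
C(q) = -98*q
(C(-9) + 63*(92 + 41)) - 26666 = (-98*(-9) + 63*(92 + 41)) - 26666 = (882 + 63*133) - 26666 = (882 + 8379) - 26666 = 9261 - 26666 = -17405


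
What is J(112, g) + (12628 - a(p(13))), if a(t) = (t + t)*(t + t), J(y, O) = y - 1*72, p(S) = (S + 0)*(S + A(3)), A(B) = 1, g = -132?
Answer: -119828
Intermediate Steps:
p(S) = S*(1 + S) (p(S) = (S + 0)*(S + 1) = S*(1 + S))
J(y, O) = -72 + y (J(y, O) = y - 72 = -72 + y)
a(t) = 4*t² (a(t) = (2*t)*(2*t) = 4*t²)
J(112, g) + (12628 - a(p(13))) = (-72 + 112) + (12628 - 4*(13*(1 + 13))²) = 40 + (12628 - 4*(13*14)²) = 40 + (12628 - 4*182²) = 40 + (12628 - 4*33124) = 40 + (12628 - 1*132496) = 40 + (12628 - 132496) = 40 - 119868 = -119828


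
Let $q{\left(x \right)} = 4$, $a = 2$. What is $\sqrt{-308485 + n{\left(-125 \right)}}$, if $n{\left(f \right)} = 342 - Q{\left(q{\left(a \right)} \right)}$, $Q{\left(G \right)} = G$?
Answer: $i \sqrt{308147} \approx 555.11 i$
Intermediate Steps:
$n{\left(f \right)} = 338$ ($n{\left(f \right)} = 342 - 4 = 338$)
$\sqrt{-308485 + n{\left(-125 \right)}} = \sqrt{-308485 + 338} = \sqrt{-308147} = i \sqrt{308147}$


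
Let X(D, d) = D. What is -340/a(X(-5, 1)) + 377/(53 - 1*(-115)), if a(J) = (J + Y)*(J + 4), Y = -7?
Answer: -1461/56 ≈ -26.089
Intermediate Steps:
a(J) = (-7 + J)*(4 + J) (a(J) = (J - 7)*(J + 4) = (-7 + J)*(4 + J))
-340/a(X(-5, 1)) + 377/(53 - 1*(-115)) = -340/(-28 + (-5)² - 3*(-5)) + 377/(53 - 1*(-115)) = -340/(-28 + 25 + 15) + 377/(53 + 115) = -340/12 + 377/168 = -340*1/12 + 377*(1/168) = -85/3 + 377/168 = -1461/56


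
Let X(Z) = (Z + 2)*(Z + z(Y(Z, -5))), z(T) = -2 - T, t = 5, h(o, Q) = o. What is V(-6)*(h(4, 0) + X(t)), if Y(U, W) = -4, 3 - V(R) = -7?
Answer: 530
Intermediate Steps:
V(R) = 10 (V(R) = 3 - 1*(-7) = 3 + 7 = 10)
X(Z) = (2 + Z)² (X(Z) = (Z + 2)*(Z + (-2 - 1*(-4))) = (2 + Z)*(Z + (-2 + 4)) = (2 + Z)*(Z + 2) = (2 + Z)*(2 + Z) = (2 + Z)²)
V(-6)*(h(4, 0) + X(t)) = 10*(4 + (4 + 5² + 4*5)) = 10*(4 + (4 + 25 + 20)) = 10*(4 + 49) = 10*53 = 530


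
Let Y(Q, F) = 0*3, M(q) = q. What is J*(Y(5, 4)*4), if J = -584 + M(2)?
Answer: 0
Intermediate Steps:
Y(Q, F) = 0
J = -582 (J = -584 + 2 = -582)
J*(Y(5, 4)*4) = -0*4 = -582*0 = 0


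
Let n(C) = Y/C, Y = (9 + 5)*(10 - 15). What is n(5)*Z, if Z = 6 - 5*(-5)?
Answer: -434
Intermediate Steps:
Y = -70 (Y = 14*(-5) = -70)
n(C) = -70/C
Z = 31 (Z = 6 + 25 = 31)
n(5)*Z = -70/5*31 = -70*⅕*31 = -14*31 = -434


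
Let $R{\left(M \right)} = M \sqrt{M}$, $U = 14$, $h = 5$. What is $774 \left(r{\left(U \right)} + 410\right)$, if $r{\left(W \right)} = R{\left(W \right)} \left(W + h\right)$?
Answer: $317340 + 205884 \sqrt{14} \approx 1.0877 \cdot 10^{6}$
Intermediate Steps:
$R{\left(M \right)} = M^{\frac{3}{2}}$
$r{\left(W \right)} = W^{\frac{3}{2}} \left(5 + W\right)$ ($r{\left(W \right)} = W^{\frac{3}{2}} \left(W + 5\right) = W^{\frac{3}{2}} \left(5 + W\right)$)
$774 \left(r{\left(U \right)} + 410\right) = 774 \left(14^{\frac{3}{2}} \left(5 + 14\right) + 410\right) = 774 \left(14 \sqrt{14} \cdot 19 + 410\right) = 774 \left(266 \sqrt{14} + 410\right) = 774 \left(410 + 266 \sqrt{14}\right) = 317340 + 205884 \sqrt{14}$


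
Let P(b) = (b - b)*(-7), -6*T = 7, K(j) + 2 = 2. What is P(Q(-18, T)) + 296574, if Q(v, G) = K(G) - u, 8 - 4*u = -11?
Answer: 296574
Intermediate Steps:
K(j) = 0 (K(j) = -2 + 2 = 0)
u = 19/4 (u = 2 - ¼*(-11) = 2 + 11/4 = 19/4 ≈ 4.7500)
T = -7/6 (T = -⅙*7 = -7/6 ≈ -1.1667)
Q(v, G) = -19/4 (Q(v, G) = 0 - 1*19/4 = 0 - 19/4 = -19/4)
P(b) = 0 (P(b) = 0*(-7) = 0)
P(Q(-18, T)) + 296574 = 0 + 296574 = 296574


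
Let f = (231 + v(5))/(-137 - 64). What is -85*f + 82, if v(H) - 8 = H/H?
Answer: 12294/67 ≈ 183.49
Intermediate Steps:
v(H) = 9 (v(H) = 8 + H/H = 8 + 1 = 9)
f = -80/67 (f = (231 + 9)/(-137 - 64) = 240/(-201) = 240*(-1/201) = -80/67 ≈ -1.1940)
-85*f + 82 = -85*(-80/67) + 82 = 6800/67 + 82 = 12294/67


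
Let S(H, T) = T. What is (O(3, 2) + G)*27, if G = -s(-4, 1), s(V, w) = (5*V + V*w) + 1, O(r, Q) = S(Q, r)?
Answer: 702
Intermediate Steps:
O(r, Q) = r
s(V, w) = 1 + 5*V + V*w
G = 23 (G = -(1 + 5*(-4) - 4*1) = -(1 - 20 - 4) = -1*(-23) = 23)
(O(3, 2) + G)*27 = (3 + 23)*27 = 26*27 = 702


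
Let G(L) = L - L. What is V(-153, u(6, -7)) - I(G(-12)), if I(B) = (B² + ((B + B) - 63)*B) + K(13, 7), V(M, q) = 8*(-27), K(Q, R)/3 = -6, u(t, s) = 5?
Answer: -198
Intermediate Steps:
K(Q, R) = -18 (K(Q, R) = 3*(-6) = -18)
V(M, q) = -216
G(L) = 0
I(B) = -18 + B² + B*(-63 + 2*B) (I(B) = (B² + ((B + B) - 63)*B) - 18 = (B² + (2*B - 63)*B) - 18 = (B² + (-63 + 2*B)*B) - 18 = (B² + B*(-63 + 2*B)) - 18 = -18 + B² + B*(-63 + 2*B))
V(-153, u(6, -7)) - I(G(-12)) = -216 - (-18 - 63*0 + 3*0²) = -216 - (-18 + 0 + 3*0) = -216 - (-18 + 0 + 0) = -216 - 1*(-18) = -216 + 18 = -198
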